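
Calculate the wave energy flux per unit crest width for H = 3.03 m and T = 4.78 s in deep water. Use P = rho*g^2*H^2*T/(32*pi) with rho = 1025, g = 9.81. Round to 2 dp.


P = rho * g^2 * H^2 * T / (32 * pi)
P = 1025 * 9.81^2 * 3.03^2 * 4.78 / (32 * pi)
P = 1025 * 96.2361 * 9.1809 * 4.78 / 100.53096
P = 43060.11 W/m

43060.11


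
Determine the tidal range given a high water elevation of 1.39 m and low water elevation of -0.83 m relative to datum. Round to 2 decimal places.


Tidal range = High water - Low water
Tidal range = 1.39 - (-0.83)
Tidal range = 2.22 m

2.22


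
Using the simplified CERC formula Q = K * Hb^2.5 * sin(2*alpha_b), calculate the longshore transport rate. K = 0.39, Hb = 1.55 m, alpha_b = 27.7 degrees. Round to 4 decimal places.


Q = K * Hb^2.5 * sin(2 * alpha_b)
Hb^2.5 = 1.55^2.5 = 2.991088
sin(2 * 27.7) = sin(55.4) = 0.823136
Q = 0.39 * 2.991088 * 0.823136
Q = 0.9602 m^3/s

0.9602


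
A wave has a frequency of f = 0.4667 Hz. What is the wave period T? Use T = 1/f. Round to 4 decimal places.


T = 1 / f
T = 1 / 0.4667
T = 2.1427 s

2.1427


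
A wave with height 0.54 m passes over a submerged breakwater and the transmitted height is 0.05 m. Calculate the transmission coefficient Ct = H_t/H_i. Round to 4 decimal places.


Ct = H_t / H_i
Ct = 0.05 / 0.54
Ct = 0.0926

0.0926


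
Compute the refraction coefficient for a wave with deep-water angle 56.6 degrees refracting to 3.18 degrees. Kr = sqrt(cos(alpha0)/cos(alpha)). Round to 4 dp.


Kr = sqrt(cos(alpha0) / cos(alpha))
cos(56.6) = 0.550481
cos(3.18) = 0.998460
Kr = sqrt(0.550481 / 0.998460)
Kr = sqrt(0.551330)
Kr = 0.7425

0.7425


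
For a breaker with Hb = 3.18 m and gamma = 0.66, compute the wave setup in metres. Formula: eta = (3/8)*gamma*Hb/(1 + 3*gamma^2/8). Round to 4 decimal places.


eta = (3/8) * gamma * Hb / (1 + 3*gamma^2/8)
Numerator = (3/8) * 0.66 * 3.18 = 0.787050
Denominator = 1 + 3*0.66^2/8 = 1 + 0.163350 = 1.163350
eta = 0.787050 / 1.163350
eta = 0.6765 m

0.6765


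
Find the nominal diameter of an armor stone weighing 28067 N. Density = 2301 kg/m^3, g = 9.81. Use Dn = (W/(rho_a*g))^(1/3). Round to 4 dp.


V = W / (rho_a * g)
V = 28067 / (2301 * 9.81)
V = 28067 / 22572.81
V = 1.243399 m^3
Dn = V^(1/3) = 1.243399^(1/3)
Dn = 1.0753 m

1.0753


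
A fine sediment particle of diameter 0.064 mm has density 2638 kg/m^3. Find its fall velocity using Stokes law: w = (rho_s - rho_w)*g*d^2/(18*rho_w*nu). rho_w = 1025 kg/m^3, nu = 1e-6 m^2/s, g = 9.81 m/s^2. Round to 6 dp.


w = (rho_s - rho_w) * g * d^2 / (18 * rho_w * nu)
d = 0.064 mm = 0.000064 m
rho_s - rho_w = 2638 - 1025 = 1613
Numerator = 1613 * 9.81 * (0.000064)^2 = 0.000064813179
Denominator = 18 * 1025 * 1e-6 = 0.018450
w = 0.003513 m/s

0.003513


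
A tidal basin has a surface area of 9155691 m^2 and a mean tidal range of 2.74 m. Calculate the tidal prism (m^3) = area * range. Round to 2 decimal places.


Tidal prism = Area * Tidal range
P = 9155691 * 2.74
P = 25086593.34 m^3

25086593.34


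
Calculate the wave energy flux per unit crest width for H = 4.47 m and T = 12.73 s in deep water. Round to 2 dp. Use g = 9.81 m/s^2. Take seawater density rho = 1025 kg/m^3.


P = rho * g^2 * H^2 * T / (32 * pi)
P = 1025 * 9.81^2 * 4.47^2 * 12.73 / (32 * pi)
P = 1025 * 96.2361 * 19.9809 * 12.73 / 100.53096
P = 249577.53 W/m

249577.53


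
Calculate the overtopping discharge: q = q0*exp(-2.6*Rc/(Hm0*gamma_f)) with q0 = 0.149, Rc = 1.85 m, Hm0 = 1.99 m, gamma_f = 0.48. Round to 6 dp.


q = q0 * exp(-2.6 * Rc / (Hm0 * gamma_f))
Exponent = -2.6 * 1.85 / (1.99 * 0.48)
= -2.6 * 1.85 / 0.9552
= -5.035595
exp(-5.035595) = 0.006502
q = 0.149 * 0.006502
q = 0.000969 m^3/s/m

0.000969


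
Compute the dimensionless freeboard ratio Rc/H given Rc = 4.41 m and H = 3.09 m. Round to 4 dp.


Relative freeboard = Rc / H
= 4.41 / 3.09
= 1.4272

1.4272


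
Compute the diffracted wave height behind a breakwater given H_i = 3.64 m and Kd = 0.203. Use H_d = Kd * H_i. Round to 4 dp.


H_d = Kd * H_i
H_d = 0.203 * 3.64
H_d = 0.7389 m

0.7389


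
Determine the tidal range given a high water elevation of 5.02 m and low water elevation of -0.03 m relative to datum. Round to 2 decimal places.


Tidal range = High water - Low water
Tidal range = 5.02 - (-0.03)
Tidal range = 5.05 m

5.05


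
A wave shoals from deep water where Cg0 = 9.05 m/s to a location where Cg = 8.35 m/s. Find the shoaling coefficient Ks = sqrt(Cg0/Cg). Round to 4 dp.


Ks = sqrt(Cg0 / Cg)
Ks = sqrt(9.05 / 8.35)
Ks = sqrt(1.0838)
Ks = 1.0411

1.0411


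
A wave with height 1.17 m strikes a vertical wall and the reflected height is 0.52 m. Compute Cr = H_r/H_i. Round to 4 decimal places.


Cr = H_r / H_i
Cr = 0.52 / 1.17
Cr = 0.4444

0.4444


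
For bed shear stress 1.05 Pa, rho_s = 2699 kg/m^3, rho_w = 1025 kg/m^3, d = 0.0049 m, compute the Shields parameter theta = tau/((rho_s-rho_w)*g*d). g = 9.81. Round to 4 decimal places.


theta = tau / ((rho_s - rho_w) * g * d)
rho_s - rho_w = 2699 - 1025 = 1674
Denominator = 1674 * 9.81 * 0.0049 = 80.467506
theta = 1.05 / 80.467506
theta = 0.0130

0.0130


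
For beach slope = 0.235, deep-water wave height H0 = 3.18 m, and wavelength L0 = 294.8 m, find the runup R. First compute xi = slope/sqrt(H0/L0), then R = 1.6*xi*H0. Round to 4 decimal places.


xi = slope / sqrt(H0/L0)
H0/L0 = 3.18/294.8 = 0.010787
sqrt(0.010787) = 0.103860
xi = 0.235 / 0.103860 = 2.262653
R = 1.6 * xi * H0 = 1.6 * 2.262653 * 3.18
R = 11.5124 m

11.5124


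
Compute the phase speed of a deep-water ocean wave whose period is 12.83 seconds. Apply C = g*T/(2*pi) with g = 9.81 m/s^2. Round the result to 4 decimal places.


We use the deep-water celerity formula:
C = g * T / (2 * pi)
C = 9.81 * 12.83 / (2 * 3.14159...)
C = 125.862300 / 6.283185
C = 20.0316 m/s

20.0316


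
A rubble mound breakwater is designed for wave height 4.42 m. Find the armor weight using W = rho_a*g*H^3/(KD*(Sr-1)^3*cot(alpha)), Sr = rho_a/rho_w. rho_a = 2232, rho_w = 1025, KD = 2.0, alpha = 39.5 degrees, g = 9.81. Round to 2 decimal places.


Sr = rho_a / rho_w = 2232 / 1025 = 2.177561
(Sr - 1) = 1.177561
(Sr - 1)^3 = 1.632865
cot(39.5) = 1 / tan(39.5) = 1 / 0.824336 = 1.213097
Numerator = 2232 * 9.81 * 4.42^3 = 1890732.1356
Denominator = 2.0 * 1.632865 * 1.213097 = 3.961647
W = 1890732.1356 / 3.961647
W = 477259.15 N

477259.15


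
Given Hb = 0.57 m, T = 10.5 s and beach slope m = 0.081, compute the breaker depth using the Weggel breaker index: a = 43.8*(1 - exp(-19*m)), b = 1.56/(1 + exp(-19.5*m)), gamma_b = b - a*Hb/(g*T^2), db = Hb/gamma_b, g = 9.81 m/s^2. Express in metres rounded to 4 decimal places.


a = 43.8 * (1 - exp(-19 * m))
exp(-19 * 0.081) = exp(-1.5390) = 0.214596
a = 43.8 * (1 - 0.214596) = 34.400713
b = 1.56 / (1 + exp(-19.5 * m))
exp(-19.5 * 0.081) = exp(-1.5795) = 0.206078
b = 1.56 / (1 + 0.206078) = 1.293449
Hb / (g * T^2) = 0.57 / (9.81 * 10.5^2) = 0.57 / 1081.5525 = 0.00052702
gamma_b = b - a * Hb/(g*T^2) = 1.293449 - 34.400713 * 0.00052702 = 1.275319
db = Hb / gamma_b = 0.57 / 1.275319
db = 0.4469 m

0.4469


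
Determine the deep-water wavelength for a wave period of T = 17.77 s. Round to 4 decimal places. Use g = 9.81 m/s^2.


L0 = g * T^2 / (2 * pi)
L0 = 9.81 * 17.77^2 / (2 * pi)
L0 = 9.81 * 315.7729 / 6.28319
L0 = 3097.7321 / 6.28319
L0 = 493.0194 m

493.0194


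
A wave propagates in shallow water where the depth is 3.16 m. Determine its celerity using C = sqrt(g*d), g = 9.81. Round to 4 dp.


Using the shallow-water approximation:
C = sqrt(g * d) = sqrt(9.81 * 3.16)
C = sqrt(30.9996)
C = 5.5677 m/s

5.5677


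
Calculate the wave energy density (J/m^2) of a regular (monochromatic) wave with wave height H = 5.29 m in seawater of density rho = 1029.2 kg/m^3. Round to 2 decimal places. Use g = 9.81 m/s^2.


E = (1/8) * rho * g * H^2
E = (1/8) * 1029.2 * 9.81 * 5.29^2
E = 0.125 * 1029.2 * 9.81 * 27.9841
E = 35317.52 J/m^2

35317.52


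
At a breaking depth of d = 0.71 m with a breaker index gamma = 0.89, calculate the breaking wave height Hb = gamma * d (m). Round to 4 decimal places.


Hb = gamma * d
Hb = 0.89 * 0.71
Hb = 0.6319 m

0.6319


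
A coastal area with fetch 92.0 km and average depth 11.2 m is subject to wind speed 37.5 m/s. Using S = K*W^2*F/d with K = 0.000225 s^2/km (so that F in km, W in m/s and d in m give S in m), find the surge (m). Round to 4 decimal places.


S = K * W^2 * F / d
W^2 = 37.5^2 = 1406.25
S = 0.000225 * 1406.25 * 92.0 / 11.2
Numerator = 0.000225 * 1406.25 * 92.0 = 29.109375
S = 29.109375 / 11.2 = 2.5991 m

2.5991


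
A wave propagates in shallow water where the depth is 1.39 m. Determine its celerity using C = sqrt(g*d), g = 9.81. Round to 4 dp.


Using the shallow-water approximation:
C = sqrt(g * d) = sqrt(9.81 * 1.39)
C = sqrt(13.6359)
C = 3.6927 m/s

3.6927


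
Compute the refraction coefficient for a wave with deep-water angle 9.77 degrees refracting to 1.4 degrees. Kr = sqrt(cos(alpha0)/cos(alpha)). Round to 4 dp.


Kr = sqrt(cos(alpha0) / cos(alpha))
cos(9.77) = 0.985497
cos(1.4) = 0.999701
Kr = sqrt(0.985497 / 0.999701)
Kr = sqrt(0.985791)
Kr = 0.9929

0.9929


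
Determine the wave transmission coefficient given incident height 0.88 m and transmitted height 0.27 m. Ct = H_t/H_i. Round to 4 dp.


Ct = H_t / H_i
Ct = 0.27 / 0.88
Ct = 0.3068

0.3068


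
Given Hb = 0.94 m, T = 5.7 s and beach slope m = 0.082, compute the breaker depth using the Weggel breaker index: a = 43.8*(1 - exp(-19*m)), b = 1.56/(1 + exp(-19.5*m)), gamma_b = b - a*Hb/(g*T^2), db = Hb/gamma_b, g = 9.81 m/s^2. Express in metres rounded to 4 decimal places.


a = 43.8 * (1 - exp(-19 * m))
exp(-19 * 0.082) = exp(-1.5580) = 0.210557
a = 43.8 * (1 - 0.210557) = 34.577614
b = 1.56 / (1 + exp(-19.5 * m))
exp(-19.5 * 0.082) = exp(-1.5990) = 0.202099
b = 1.56 / (1 + 0.202099) = 1.297731
Hb / (g * T^2) = 0.94 / (9.81 * 5.7^2) = 0.94 / 318.7269 = 0.00294923
gamma_b = b - a * Hb/(g*T^2) = 1.297731 - 34.577614 * 0.00294923 = 1.195753
db = Hb / gamma_b = 0.94 / 1.195753
db = 0.7861 m

0.7861


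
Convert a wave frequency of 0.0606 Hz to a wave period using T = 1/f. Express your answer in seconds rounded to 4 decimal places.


T = 1 / f
T = 1 / 0.0606
T = 16.5017 s

16.5017


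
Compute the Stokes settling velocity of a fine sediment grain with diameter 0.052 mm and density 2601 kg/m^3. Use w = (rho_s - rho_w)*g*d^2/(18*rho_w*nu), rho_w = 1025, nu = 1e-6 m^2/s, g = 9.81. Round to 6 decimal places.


w = (rho_s - rho_w) * g * d^2 / (18 * rho_w * nu)
d = 0.052 mm = 0.000052 m
rho_s - rho_w = 2601 - 1025 = 1576
Numerator = 1576 * 9.81 * (0.000052)^2 = 0.000041805354
Denominator = 18 * 1025 * 1e-6 = 0.018450
w = 0.002266 m/s

0.002266


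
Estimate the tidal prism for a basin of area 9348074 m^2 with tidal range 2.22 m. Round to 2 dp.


Tidal prism = Area * Tidal range
P = 9348074 * 2.22
P = 20752724.28 m^3

20752724.28


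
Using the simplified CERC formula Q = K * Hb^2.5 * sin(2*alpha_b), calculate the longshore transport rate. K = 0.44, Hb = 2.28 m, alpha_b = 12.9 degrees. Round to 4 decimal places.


Q = K * Hb^2.5 * sin(2 * alpha_b)
Hb^2.5 = 2.28^2.5 = 7.849412
sin(2 * 12.9) = sin(25.8) = 0.435231
Q = 0.44 * 7.849412 * 0.435231
Q = 1.5032 m^3/s

1.5032


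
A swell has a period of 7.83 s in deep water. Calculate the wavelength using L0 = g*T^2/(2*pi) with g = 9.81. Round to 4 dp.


L0 = g * T^2 / (2 * pi)
L0 = 9.81 * 7.83^2 / (2 * pi)
L0 = 9.81 * 61.3089 / 6.28319
L0 = 601.4403 / 6.28319
L0 = 95.7222 m

95.7222


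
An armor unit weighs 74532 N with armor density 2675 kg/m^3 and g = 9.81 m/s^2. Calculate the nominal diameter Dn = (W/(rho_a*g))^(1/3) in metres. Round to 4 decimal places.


V = W / (rho_a * g)
V = 74532 / (2675 * 9.81)
V = 74532 / 26241.75
V = 2.840207 m^3
Dn = V^(1/3) = 2.840207^(1/3)
Dn = 1.4162 m

1.4162


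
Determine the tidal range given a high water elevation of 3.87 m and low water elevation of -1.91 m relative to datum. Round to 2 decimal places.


Tidal range = High water - Low water
Tidal range = 3.87 - (-1.91)
Tidal range = 5.78 m

5.78


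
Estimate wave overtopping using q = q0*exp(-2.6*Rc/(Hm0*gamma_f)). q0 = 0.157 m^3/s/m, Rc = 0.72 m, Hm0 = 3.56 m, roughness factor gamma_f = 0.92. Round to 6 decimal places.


q = q0 * exp(-2.6 * Rc / (Hm0 * gamma_f))
Exponent = -2.6 * 0.72 / (3.56 * 0.92)
= -2.6 * 0.72 / 3.2752
= -0.571568
exp(-0.571568) = 0.564639
q = 0.157 * 0.564639
q = 0.088648 m^3/s/m

0.088648


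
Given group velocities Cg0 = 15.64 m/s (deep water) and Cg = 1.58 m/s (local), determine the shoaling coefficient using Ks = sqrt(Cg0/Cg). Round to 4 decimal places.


Ks = sqrt(Cg0 / Cg)
Ks = sqrt(15.64 / 1.58)
Ks = sqrt(9.8987)
Ks = 3.1462

3.1462


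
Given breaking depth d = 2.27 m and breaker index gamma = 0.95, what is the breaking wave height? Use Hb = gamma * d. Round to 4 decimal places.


Hb = gamma * d
Hb = 0.95 * 2.27
Hb = 2.1565 m

2.1565


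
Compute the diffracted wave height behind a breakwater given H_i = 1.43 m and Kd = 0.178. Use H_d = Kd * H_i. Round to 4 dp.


H_d = Kd * H_i
H_d = 0.178 * 1.43
H_d = 0.2545 m

0.2545


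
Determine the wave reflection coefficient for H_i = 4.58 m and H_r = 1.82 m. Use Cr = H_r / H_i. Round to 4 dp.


Cr = H_r / H_i
Cr = 1.82 / 4.58
Cr = 0.3974

0.3974


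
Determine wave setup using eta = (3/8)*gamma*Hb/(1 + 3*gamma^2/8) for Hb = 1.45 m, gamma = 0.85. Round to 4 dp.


eta = (3/8) * gamma * Hb / (1 + 3*gamma^2/8)
Numerator = (3/8) * 0.85 * 1.45 = 0.462187
Denominator = 1 + 3*0.85^2/8 = 1 + 0.270938 = 1.270938
eta = 0.462187 / 1.270938
eta = 0.3637 m

0.3637


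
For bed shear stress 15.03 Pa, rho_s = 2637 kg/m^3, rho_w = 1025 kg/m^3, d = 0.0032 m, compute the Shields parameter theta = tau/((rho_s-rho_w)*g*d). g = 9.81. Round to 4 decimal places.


theta = tau / ((rho_s - rho_w) * g * d)
rho_s - rho_w = 2637 - 1025 = 1612
Denominator = 1612 * 9.81 * 0.0032 = 50.603904
theta = 15.03 / 50.603904
theta = 0.2970

0.2970


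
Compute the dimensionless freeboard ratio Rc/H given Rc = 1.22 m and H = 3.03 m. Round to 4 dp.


Relative freeboard = Rc / H
= 1.22 / 3.03
= 0.4026

0.4026


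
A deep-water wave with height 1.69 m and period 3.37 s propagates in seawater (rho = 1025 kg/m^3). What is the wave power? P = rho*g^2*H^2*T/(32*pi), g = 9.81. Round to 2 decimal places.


P = rho * g^2 * H^2 * T / (32 * pi)
P = 1025 * 9.81^2 * 1.69^2 * 3.37 / (32 * pi)
P = 1025 * 96.2361 * 2.8561 * 3.37 / 100.53096
P = 9444.20 W/m

9444.20


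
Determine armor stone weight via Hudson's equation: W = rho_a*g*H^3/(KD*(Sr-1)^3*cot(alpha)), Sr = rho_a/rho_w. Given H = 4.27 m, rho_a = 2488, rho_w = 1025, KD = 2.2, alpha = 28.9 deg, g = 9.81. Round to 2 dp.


Sr = rho_a / rho_w = 2488 / 1025 = 2.427317
(Sr - 1) = 1.427317
(Sr - 1)^3 = 2.907779
cot(28.9) = 1 / tan(28.9) = 1 / 0.552030 = 1.811497
Numerator = 2488 * 9.81 * 4.27^3 = 1900216.1658
Denominator = 2.2 * 2.907779 * 1.811497 = 11.588351
W = 1900216.1658 / 11.588351
W = 163976.40 N

163976.40


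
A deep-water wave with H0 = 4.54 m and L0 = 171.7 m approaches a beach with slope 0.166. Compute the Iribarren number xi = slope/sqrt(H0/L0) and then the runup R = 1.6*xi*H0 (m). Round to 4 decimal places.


xi = slope / sqrt(H0/L0)
H0/L0 = 4.54/171.7 = 0.026441
sqrt(0.026441) = 0.162608
xi = 0.166 / 0.162608 = 1.020858
R = 1.6 * xi * H0 = 1.6 * 1.020858 * 4.54
R = 7.4155 m

7.4155


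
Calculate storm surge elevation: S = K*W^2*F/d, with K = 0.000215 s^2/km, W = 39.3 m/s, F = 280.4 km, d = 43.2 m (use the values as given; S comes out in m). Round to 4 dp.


S = K * W^2 * F / d
W^2 = 39.3^2 = 1544.49
S = 0.000215 * 1544.49 * 280.4 / 43.2
Numerator = 0.000215 * 1544.49 * 280.4 = 93.111124
S = 93.111124 / 43.2 = 2.1554 m

2.1554


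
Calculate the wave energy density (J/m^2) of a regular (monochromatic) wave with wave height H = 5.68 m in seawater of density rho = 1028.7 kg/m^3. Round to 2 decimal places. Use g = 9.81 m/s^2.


E = (1/8) * rho * g * H^2
E = (1/8) * 1028.7 * 9.81 * 5.68^2
E = 0.125 * 1028.7 * 9.81 * 32.2624
E = 40697.19 J/m^2

40697.19


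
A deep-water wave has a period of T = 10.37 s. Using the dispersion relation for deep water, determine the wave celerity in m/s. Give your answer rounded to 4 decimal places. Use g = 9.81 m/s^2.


We use the deep-water celerity formula:
C = g * T / (2 * pi)
C = 9.81 * 10.37 / (2 * 3.14159...)
C = 101.729700 / 6.283185
C = 16.1908 m/s

16.1908


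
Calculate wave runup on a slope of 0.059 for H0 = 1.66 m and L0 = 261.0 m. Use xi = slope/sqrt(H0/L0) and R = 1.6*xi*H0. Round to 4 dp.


xi = slope / sqrt(H0/L0)
H0/L0 = 1.66/261.0 = 0.006360
sqrt(0.006360) = 0.079751
xi = 0.059 / 0.079751 = 0.739807
R = 1.6 * xi * H0 = 1.6 * 0.739807 * 1.66
R = 1.9649 m

1.9649


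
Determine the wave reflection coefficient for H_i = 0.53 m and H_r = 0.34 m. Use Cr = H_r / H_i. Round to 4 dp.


Cr = H_r / H_i
Cr = 0.34 / 0.53
Cr = 0.6415

0.6415


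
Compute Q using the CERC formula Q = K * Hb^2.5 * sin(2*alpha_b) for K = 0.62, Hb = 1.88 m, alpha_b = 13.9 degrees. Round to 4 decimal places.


Q = K * Hb^2.5 * sin(2 * alpha_b)
Hb^2.5 = 1.88^2.5 = 4.846125
sin(2 * 13.9) = sin(27.8) = 0.466387
Q = 0.62 * 4.846125 * 0.466387
Q = 1.4013 m^3/s

1.4013


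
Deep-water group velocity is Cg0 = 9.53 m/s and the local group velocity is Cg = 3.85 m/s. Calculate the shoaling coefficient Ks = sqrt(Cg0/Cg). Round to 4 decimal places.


Ks = sqrt(Cg0 / Cg)
Ks = sqrt(9.53 / 3.85)
Ks = sqrt(2.4753)
Ks = 1.5733

1.5733


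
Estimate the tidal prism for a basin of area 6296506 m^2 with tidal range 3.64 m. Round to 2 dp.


Tidal prism = Area * Tidal range
P = 6296506 * 3.64
P = 22919281.84 m^3

22919281.84


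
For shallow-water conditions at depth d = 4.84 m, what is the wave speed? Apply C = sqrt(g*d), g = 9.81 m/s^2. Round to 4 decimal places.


Using the shallow-water approximation:
C = sqrt(g * d) = sqrt(9.81 * 4.84)
C = sqrt(47.4804)
C = 6.8906 m/s

6.8906


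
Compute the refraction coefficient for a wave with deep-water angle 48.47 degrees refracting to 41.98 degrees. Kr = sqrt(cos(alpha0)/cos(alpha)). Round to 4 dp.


Kr = sqrt(cos(alpha0) / cos(alpha))
cos(48.47) = 0.663012
cos(41.98) = 0.743378
Kr = sqrt(0.663012 / 0.743378)
Kr = sqrt(0.891891)
Kr = 0.9444

0.9444


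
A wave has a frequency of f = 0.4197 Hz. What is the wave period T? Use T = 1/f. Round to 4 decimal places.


T = 1 / f
T = 1 / 0.4197
T = 2.3827 s

2.3827


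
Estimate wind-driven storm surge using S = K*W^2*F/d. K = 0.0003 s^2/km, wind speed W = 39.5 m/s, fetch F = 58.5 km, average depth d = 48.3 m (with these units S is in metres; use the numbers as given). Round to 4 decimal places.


S = K * W^2 * F / d
W^2 = 39.5^2 = 1560.25
S = 0.0003 * 1560.25 * 58.5 / 48.3
Numerator = 0.0003 * 1560.25 * 58.5 = 27.382387
S = 27.382387 / 48.3 = 0.5669 m

0.5669


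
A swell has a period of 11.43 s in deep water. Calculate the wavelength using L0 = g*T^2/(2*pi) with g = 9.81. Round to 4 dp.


L0 = g * T^2 / (2 * pi)
L0 = 9.81 * 11.43^2 / (2 * pi)
L0 = 9.81 * 130.6449 / 6.28319
L0 = 1281.6265 / 6.28319
L0 = 203.9772 m

203.9772


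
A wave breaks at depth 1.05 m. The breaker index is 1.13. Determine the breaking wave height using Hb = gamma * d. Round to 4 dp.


Hb = gamma * d
Hb = 1.13 * 1.05
Hb = 1.1865 m

1.1865


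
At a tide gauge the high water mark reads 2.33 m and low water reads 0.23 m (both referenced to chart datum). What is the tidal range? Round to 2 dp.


Tidal range = High water - Low water
Tidal range = 2.33 - (0.23)
Tidal range = 2.10 m

2.10


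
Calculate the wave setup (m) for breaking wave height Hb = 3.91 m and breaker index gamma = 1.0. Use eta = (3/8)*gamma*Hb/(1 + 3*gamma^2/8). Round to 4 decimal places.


eta = (3/8) * gamma * Hb / (1 + 3*gamma^2/8)
Numerator = (3/8) * 1.0 * 3.91 = 1.466250
Denominator = 1 + 3*1.0^2/8 = 1 + 0.375000 = 1.375000
eta = 1.466250 / 1.375000
eta = 1.0664 m

1.0664


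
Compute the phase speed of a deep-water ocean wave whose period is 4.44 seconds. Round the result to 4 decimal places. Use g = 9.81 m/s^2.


We use the deep-water celerity formula:
C = g * T / (2 * pi)
C = 9.81 * 4.44 / (2 * 3.14159...)
C = 43.556400 / 6.283185
C = 6.9322 m/s

6.9322


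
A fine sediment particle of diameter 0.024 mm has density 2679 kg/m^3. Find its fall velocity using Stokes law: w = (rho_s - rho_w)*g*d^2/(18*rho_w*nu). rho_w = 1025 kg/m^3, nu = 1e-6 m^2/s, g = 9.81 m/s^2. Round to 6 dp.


w = (rho_s - rho_w) * g * d^2 / (18 * rho_w * nu)
d = 0.024 mm = 0.000024 m
rho_s - rho_w = 2679 - 1025 = 1654
Numerator = 1654 * 9.81 * (0.000024)^2 = 0.000009346026
Denominator = 18 * 1025 * 1e-6 = 0.018450
w = 0.000507 m/s

0.000507


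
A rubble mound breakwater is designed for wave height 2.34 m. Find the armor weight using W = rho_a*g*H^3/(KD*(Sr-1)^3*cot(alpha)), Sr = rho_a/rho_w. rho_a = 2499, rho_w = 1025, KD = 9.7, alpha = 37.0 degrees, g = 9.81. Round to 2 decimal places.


Sr = rho_a / rho_w = 2499 / 1025 = 2.438049
(Sr - 1) = 1.438049
(Sr - 1)^3 = 2.973862
cot(37.0) = 1 / tan(37.0) = 1 / 0.753554 = 1.327045
Numerator = 2499 * 9.81 * 2.34^3 = 314110.7760
Denominator = 9.7 * 2.973862 * 1.327045 = 38.280551
W = 314110.7760 / 38.280551
W = 8205.49 N

8205.49


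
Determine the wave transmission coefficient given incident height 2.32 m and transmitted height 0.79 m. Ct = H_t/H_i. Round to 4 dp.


Ct = H_t / H_i
Ct = 0.79 / 2.32
Ct = 0.3405

0.3405


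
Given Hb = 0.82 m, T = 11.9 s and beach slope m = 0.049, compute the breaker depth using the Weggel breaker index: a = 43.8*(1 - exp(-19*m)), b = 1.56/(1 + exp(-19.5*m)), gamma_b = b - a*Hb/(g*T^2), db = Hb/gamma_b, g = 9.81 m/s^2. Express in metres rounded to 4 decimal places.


a = 43.8 * (1 - exp(-19 * m))
exp(-19 * 0.049) = exp(-0.9310) = 0.394159
a = 43.8 * (1 - 0.394159) = 26.535820
b = 1.56 / (1 + exp(-19.5 * m))
exp(-19.5 * 0.049) = exp(-0.9555) = 0.384620
b = 1.56 / (1 + 0.384620) = 1.126663
Hb / (g * T^2) = 0.82 / (9.81 * 11.9^2) = 0.82 / 1389.1941 = 0.00059027
gamma_b = b - a * Hb/(g*T^2) = 1.126663 - 26.535820 * 0.00059027 = 1.111000
db = Hb / gamma_b = 0.82 / 1.111000
db = 0.7381 m

0.7381


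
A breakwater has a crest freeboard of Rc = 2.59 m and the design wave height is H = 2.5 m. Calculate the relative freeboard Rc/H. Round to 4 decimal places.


Relative freeboard = Rc / H
= 2.59 / 2.5
= 1.0360

1.0360


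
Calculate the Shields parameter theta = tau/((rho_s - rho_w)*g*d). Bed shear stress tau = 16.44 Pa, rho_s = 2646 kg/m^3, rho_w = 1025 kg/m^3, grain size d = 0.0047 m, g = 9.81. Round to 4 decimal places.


theta = tau / ((rho_s - rho_w) * g * d)
rho_s - rho_w = 2646 - 1025 = 1621
Denominator = 1621 * 9.81 * 0.0047 = 74.739447
theta = 16.44 / 74.739447
theta = 0.2200

0.2200


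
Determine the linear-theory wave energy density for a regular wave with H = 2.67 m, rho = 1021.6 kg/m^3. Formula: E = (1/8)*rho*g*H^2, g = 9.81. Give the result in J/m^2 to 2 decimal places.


E = (1/8) * rho * g * H^2
E = (1/8) * 1021.6 * 9.81 * 2.67^2
E = 0.125 * 1021.6 * 9.81 * 7.1289
E = 8930.64 J/m^2

8930.64


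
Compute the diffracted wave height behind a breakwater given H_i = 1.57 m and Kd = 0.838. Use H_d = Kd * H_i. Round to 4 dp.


H_d = Kd * H_i
H_d = 0.838 * 1.57
H_d = 1.3157 m

1.3157


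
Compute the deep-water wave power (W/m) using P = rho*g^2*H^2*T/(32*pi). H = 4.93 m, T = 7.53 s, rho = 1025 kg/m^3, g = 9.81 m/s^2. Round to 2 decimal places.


P = rho * g^2 * H^2 * T / (32 * pi)
P = 1025 * 9.81^2 * 4.93^2 * 7.53 / (32 * pi)
P = 1025 * 96.2361 * 24.3049 * 7.53 / 100.53096
P = 179577.05 W/m

179577.05


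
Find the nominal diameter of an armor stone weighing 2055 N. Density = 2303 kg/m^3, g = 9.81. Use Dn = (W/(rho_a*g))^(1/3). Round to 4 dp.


V = W / (rho_a * g)
V = 2055 / (2303 * 9.81)
V = 2055 / 22592.43
V = 0.090960 m^3
Dn = V^(1/3) = 0.090960^(1/3)
Dn = 0.4497 m

0.4497


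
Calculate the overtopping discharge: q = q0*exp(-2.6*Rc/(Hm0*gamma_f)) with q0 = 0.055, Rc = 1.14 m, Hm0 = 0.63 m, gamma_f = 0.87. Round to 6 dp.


q = q0 * exp(-2.6 * Rc / (Hm0 * gamma_f))
Exponent = -2.6 * 1.14 / (0.63 * 0.87)
= -2.6 * 1.14 / 0.5481
= -5.407772
exp(-5.407772) = 0.004482
q = 0.055 * 0.004482
q = 0.000246 m^3/s/m

0.000246


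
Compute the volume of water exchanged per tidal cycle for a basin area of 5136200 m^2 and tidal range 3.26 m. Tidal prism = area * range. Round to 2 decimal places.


Tidal prism = Area * Tidal range
P = 5136200 * 3.26
P = 16744012.00 m^3

16744012.00


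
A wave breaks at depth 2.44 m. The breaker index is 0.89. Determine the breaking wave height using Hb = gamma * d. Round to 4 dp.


Hb = gamma * d
Hb = 0.89 * 2.44
Hb = 2.1716 m

2.1716


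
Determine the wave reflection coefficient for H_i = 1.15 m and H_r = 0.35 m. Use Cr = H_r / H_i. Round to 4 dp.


Cr = H_r / H_i
Cr = 0.35 / 1.15
Cr = 0.3043

0.3043


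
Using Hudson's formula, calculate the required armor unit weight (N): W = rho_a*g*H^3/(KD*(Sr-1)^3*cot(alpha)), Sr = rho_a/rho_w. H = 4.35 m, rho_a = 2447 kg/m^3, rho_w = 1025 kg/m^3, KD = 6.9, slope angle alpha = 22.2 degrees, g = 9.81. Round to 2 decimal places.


Sr = rho_a / rho_w = 2447 / 1025 = 2.387317
(Sr - 1) = 1.387317
(Sr - 1)^3 = 2.670098
cot(22.2) = 1 / tan(22.2) = 1 / 0.408092 = 2.450425
Numerator = 2447 * 9.81 * 4.35^3 = 1975926.3263
Denominator = 6.9 * 2.670098 * 2.450425 = 45.145840
W = 1975926.3263 / 45.145840
W = 43767.63 N

43767.63


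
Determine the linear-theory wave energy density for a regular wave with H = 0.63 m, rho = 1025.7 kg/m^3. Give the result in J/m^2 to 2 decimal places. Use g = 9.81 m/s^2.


E = (1/8) * rho * g * H^2
E = (1/8) * 1025.7 * 9.81 * 0.63^2
E = 0.125 * 1025.7 * 9.81 * 0.3969
E = 499.21 J/m^2

499.21


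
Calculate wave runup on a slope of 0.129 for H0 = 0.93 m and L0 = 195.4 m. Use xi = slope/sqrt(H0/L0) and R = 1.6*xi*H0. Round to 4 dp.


xi = slope / sqrt(H0/L0)
H0/L0 = 0.93/195.4 = 0.004759
sqrt(0.004759) = 0.068989
xi = 0.129 / 0.068989 = 1.869866
R = 1.6 * xi * H0 = 1.6 * 1.869866 * 0.93
R = 2.7824 m

2.7824


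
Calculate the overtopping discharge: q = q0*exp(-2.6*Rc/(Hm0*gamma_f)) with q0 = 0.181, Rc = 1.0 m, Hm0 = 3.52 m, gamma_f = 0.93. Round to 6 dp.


q = q0 * exp(-2.6 * Rc / (Hm0 * gamma_f))
Exponent = -2.6 * 1.0 / (3.52 * 0.93)
= -2.6 * 1.0 / 3.2736
= -0.794233
exp(-0.794233) = 0.451928
q = 0.181 * 0.451928
q = 0.081799 m^3/s/m

0.081799


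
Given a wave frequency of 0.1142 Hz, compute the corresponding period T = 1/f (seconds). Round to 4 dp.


T = 1 / f
T = 1 / 0.1142
T = 8.7566 s

8.7566


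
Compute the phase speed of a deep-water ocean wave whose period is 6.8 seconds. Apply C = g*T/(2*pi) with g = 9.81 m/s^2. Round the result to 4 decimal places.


We use the deep-water celerity formula:
C = g * T / (2 * pi)
C = 9.81 * 6.8 / (2 * 3.14159...)
C = 66.708000 / 6.283185
C = 10.6169 m/s

10.6169


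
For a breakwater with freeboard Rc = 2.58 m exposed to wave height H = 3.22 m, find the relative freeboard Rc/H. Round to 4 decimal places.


Relative freeboard = Rc / H
= 2.58 / 3.22
= 0.8012

0.8012


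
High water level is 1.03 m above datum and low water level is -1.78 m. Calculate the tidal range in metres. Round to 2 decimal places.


Tidal range = High water - Low water
Tidal range = 1.03 - (-1.78)
Tidal range = 2.81 m

2.81


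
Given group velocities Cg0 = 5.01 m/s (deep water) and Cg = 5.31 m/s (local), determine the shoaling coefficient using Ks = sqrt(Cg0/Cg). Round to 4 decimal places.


Ks = sqrt(Cg0 / Cg)
Ks = sqrt(5.01 / 5.31)
Ks = sqrt(0.9435)
Ks = 0.9713

0.9713


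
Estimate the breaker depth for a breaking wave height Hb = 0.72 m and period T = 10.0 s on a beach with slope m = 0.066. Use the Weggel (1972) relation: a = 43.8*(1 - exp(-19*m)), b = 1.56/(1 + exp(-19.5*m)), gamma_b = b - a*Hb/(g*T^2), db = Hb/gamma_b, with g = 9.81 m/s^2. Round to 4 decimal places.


a = 43.8 * (1 - exp(-19 * m))
exp(-19 * 0.066) = exp(-1.2540) = 0.285361
a = 43.8 * (1 - 0.285361) = 31.301185
b = 1.56 / (1 + exp(-19.5 * m))
exp(-19.5 * 0.066) = exp(-1.2870) = 0.276098
b = 1.56 / (1 + 0.276098) = 1.222477
Hb / (g * T^2) = 0.72 / (9.81 * 10.0^2) = 0.72 / 981.0000 = 0.00073394
gamma_b = b - a * Hb/(g*T^2) = 1.222477 - 31.301185 * 0.00073394 = 1.199503
db = Hb / gamma_b = 0.72 / 1.199503
db = 0.6002 m

0.6002


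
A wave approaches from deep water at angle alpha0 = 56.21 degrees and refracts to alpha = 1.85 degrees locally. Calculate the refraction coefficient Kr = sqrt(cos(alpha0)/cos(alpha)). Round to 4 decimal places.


Kr = sqrt(cos(alpha0) / cos(alpha))
cos(56.21) = 0.556151
cos(1.85) = 0.999479
Kr = sqrt(0.556151 / 0.999479)
Kr = sqrt(0.556441)
Kr = 0.7459

0.7459


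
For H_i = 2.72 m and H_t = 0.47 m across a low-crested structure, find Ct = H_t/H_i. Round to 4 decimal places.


Ct = H_t / H_i
Ct = 0.47 / 2.72
Ct = 0.1728

0.1728


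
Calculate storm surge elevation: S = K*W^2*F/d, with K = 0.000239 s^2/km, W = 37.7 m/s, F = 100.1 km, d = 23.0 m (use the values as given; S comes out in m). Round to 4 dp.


S = K * W^2 * F / d
W^2 = 37.7^2 = 1421.29
S = 0.000239 * 1421.29 * 100.1 / 23.0
Numerator = 0.000239 * 1421.29 * 100.1 = 34.002800
S = 34.002800 / 23.0 = 1.4784 m

1.4784


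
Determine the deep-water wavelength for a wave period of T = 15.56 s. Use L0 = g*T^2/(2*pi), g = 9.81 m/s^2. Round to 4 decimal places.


L0 = g * T^2 / (2 * pi)
L0 = 9.81 * 15.56^2 / (2 * pi)
L0 = 9.81 * 242.1136 / 6.28319
L0 = 2375.1344 / 6.28319
L0 = 378.0144 m

378.0144


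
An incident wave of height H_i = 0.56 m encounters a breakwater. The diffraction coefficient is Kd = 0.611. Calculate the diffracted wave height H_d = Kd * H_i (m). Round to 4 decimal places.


H_d = Kd * H_i
H_d = 0.611 * 0.56
H_d = 0.3422 m

0.3422


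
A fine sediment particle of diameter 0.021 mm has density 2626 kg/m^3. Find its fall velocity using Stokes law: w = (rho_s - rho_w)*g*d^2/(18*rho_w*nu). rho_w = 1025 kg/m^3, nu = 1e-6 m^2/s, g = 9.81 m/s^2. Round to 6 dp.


w = (rho_s - rho_w) * g * d^2 / (18 * rho_w * nu)
d = 0.021 mm = 0.000021 m
rho_s - rho_w = 2626 - 1025 = 1601
Numerator = 1601 * 9.81 * (0.000021)^2 = 0.000006926262
Denominator = 18 * 1025 * 1e-6 = 0.018450
w = 0.000375 m/s

0.000375


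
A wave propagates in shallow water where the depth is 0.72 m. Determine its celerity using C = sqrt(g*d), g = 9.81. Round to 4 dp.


Using the shallow-water approximation:
C = sqrt(g * d) = sqrt(9.81 * 0.72)
C = sqrt(7.0632)
C = 2.6577 m/s

2.6577


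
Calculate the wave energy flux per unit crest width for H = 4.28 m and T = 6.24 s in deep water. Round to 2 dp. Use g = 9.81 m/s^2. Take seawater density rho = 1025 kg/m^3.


P = rho * g^2 * H^2 * T / (32 * pi)
P = 1025 * 9.81^2 * 4.28^2 * 6.24 / (32 * pi)
P = 1025 * 96.2361 * 18.3184 * 6.24 / 100.53096
P = 112159.01 W/m

112159.01


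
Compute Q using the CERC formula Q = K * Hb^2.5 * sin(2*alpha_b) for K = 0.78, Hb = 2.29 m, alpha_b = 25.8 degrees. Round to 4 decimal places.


Q = K * Hb^2.5 * sin(2 * alpha_b)
Hb^2.5 = 2.29^2.5 = 7.935763
sin(2 * 25.8) = sin(51.6) = 0.783693
Q = 0.78 * 7.935763 * 0.783693
Q = 4.8510 m^3/s

4.8510


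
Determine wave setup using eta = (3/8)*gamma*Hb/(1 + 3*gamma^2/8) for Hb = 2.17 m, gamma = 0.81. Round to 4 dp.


eta = (3/8) * gamma * Hb / (1 + 3*gamma^2/8)
Numerator = (3/8) * 0.81 * 2.17 = 0.659138
Denominator = 1 + 3*0.81^2/8 = 1 + 0.246038 = 1.246038
eta = 0.659138 / 1.246038
eta = 0.5290 m

0.5290


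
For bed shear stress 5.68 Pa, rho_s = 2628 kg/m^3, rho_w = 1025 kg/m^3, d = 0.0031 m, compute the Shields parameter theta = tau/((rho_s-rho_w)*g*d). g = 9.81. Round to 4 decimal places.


theta = tau / ((rho_s - rho_w) * g * d)
rho_s - rho_w = 2628 - 1025 = 1603
Denominator = 1603 * 9.81 * 0.0031 = 48.748833
theta = 5.68 / 48.748833
theta = 0.1165

0.1165


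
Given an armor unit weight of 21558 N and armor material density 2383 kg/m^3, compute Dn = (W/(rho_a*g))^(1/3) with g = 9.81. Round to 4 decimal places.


V = W / (rho_a * g)
V = 21558 / (2383 * 9.81)
V = 21558 / 23377.23
V = 0.922179 m^3
Dn = V^(1/3) = 0.922179^(1/3)
Dn = 0.9734 m

0.9734


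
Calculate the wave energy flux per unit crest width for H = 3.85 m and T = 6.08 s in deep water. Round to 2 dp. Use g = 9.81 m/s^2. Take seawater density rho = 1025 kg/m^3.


P = rho * g^2 * H^2 * T / (32 * pi)
P = 1025 * 9.81^2 * 3.85^2 * 6.08 / (32 * pi)
P = 1025 * 96.2361 * 14.8225 * 6.08 / 100.53096
P = 88427.44 W/m

88427.44


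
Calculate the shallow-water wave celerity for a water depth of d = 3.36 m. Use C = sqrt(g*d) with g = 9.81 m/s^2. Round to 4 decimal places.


Using the shallow-water approximation:
C = sqrt(g * d) = sqrt(9.81 * 3.36)
C = sqrt(32.9616)
C = 5.7412 m/s

5.7412


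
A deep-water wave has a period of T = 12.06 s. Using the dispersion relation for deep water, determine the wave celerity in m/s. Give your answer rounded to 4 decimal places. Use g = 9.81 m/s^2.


We use the deep-water celerity formula:
C = g * T / (2 * pi)
C = 9.81 * 12.06 / (2 * 3.14159...)
C = 118.308600 / 6.283185
C = 18.8294 m/s

18.8294


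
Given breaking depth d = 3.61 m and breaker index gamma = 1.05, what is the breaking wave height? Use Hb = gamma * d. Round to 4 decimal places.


Hb = gamma * d
Hb = 1.05 * 3.61
Hb = 3.7905 m

3.7905


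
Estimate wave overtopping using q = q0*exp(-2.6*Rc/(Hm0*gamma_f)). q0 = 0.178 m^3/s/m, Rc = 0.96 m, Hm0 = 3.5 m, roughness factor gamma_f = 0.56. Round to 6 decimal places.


q = q0 * exp(-2.6 * Rc / (Hm0 * gamma_f))
Exponent = -2.6 * 0.96 / (3.5 * 0.56)
= -2.6 * 0.96 / 1.9600
= -1.273469
exp(-1.273469) = 0.279859
q = 0.178 * 0.279859
q = 0.049815 m^3/s/m

0.049815


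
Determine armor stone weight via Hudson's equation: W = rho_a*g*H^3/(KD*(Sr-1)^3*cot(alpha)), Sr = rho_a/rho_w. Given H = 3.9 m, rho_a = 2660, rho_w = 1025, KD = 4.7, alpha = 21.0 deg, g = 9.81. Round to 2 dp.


Sr = rho_a / rho_w = 2660 / 1025 = 2.595122
(Sr - 1) = 1.595122
(Sr - 1)^3 = 4.058651
cot(21.0) = 1 / tan(21.0) = 1 / 0.383864 = 2.605089
Numerator = 2660 * 9.81 * 3.9^3 = 1547905.5774
Denominator = 4.7 * 4.058651 * 2.605089 = 49.693789
W = 1547905.5774 / 49.693789
W = 31148.87 N

31148.87


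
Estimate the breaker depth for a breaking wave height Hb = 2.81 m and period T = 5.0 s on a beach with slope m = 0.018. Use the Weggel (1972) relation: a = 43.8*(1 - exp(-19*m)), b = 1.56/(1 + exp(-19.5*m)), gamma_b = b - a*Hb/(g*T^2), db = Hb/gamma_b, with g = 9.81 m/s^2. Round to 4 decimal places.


a = 43.8 * (1 - exp(-19 * m))
exp(-19 * 0.018) = exp(-0.3420) = 0.710348
a = 43.8 * (1 - 0.710348) = 12.686749
b = 1.56 / (1 + exp(-19.5 * m))
exp(-19.5 * 0.018) = exp(-0.3510) = 0.703984
b = 1.56 / (1 + 0.703984) = 0.915502
Hb / (g * T^2) = 2.81 / (9.81 * 5.0^2) = 2.81 / 245.2500 = 0.01145770
gamma_b = b - a * Hb/(g*T^2) = 0.915502 - 12.686749 * 0.01145770 = 0.770141
db = Hb / gamma_b = 2.81 / 0.770141
db = 3.6487 m

3.6487


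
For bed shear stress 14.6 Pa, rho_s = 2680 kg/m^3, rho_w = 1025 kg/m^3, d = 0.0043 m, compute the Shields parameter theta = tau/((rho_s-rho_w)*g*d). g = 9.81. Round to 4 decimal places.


theta = tau / ((rho_s - rho_w) * g * d)
rho_s - rho_w = 2680 - 1025 = 1655
Denominator = 1655 * 9.81 * 0.0043 = 69.812865
theta = 14.6 / 69.812865
theta = 0.2091

0.2091


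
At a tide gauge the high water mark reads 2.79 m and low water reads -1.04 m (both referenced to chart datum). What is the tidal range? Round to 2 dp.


Tidal range = High water - Low water
Tidal range = 2.79 - (-1.04)
Tidal range = 3.83 m

3.83


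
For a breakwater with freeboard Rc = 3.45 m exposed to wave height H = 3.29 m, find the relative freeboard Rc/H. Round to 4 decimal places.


Relative freeboard = Rc / H
= 3.45 / 3.29
= 1.0486

1.0486


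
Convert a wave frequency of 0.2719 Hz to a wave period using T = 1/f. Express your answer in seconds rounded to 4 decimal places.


T = 1 / f
T = 1 / 0.2719
T = 3.6778 s

3.6778


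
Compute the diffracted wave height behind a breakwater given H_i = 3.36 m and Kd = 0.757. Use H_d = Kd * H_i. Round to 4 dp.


H_d = Kd * H_i
H_d = 0.757 * 3.36
H_d = 2.5435 m

2.5435


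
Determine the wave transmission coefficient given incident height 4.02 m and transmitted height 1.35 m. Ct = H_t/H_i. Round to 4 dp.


Ct = H_t / H_i
Ct = 1.35 / 4.02
Ct = 0.3358

0.3358


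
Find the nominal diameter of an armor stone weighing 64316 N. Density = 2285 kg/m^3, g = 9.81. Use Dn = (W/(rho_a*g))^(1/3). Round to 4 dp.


V = W / (rho_a * g)
V = 64316 / (2285 * 9.81)
V = 64316 / 22415.85
V = 2.869220 m^3
Dn = V^(1/3) = 2.869220^(1/3)
Dn = 1.4210 m

1.4210


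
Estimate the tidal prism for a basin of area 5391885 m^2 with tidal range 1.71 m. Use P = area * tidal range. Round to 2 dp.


Tidal prism = Area * Tidal range
P = 5391885 * 1.71
P = 9220123.35 m^3

9220123.35


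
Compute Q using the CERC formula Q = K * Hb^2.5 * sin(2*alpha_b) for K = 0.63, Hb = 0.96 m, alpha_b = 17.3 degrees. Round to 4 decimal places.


Q = K * Hb^2.5 * sin(2 * alpha_b)
Hb^2.5 = 0.96^2.5 = 0.902980
sin(2 * 17.3) = sin(34.6) = 0.567844
Q = 0.63 * 0.902980 * 0.567844
Q = 0.3230 m^3/s

0.3230


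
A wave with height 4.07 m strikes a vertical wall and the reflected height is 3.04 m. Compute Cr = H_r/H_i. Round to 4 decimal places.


Cr = H_r / H_i
Cr = 3.04 / 4.07
Cr = 0.7469

0.7469


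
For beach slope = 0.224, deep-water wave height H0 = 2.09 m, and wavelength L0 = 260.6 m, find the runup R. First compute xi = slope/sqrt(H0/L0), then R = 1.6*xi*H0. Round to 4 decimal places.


xi = slope / sqrt(H0/L0)
H0/L0 = 2.09/260.6 = 0.008020
sqrt(0.008020) = 0.089554
xi = 0.224 / 0.089554 = 2.501279
R = 1.6 * xi * H0 = 1.6 * 2.501279 * 2.09
R = 8.3643 m

8.3643


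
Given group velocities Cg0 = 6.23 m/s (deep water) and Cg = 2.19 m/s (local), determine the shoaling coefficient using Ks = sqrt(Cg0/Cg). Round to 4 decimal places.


Ks = sqrt(Cg0 / Cg)
Ks = sqrt(6.23 / 2.19)
Ks = sqrt(2.8447)
Ks = 1.6866

1.6866


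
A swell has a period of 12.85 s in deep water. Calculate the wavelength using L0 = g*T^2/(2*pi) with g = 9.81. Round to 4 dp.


L0 = g * T^2 / (2 * pi)
L0 = 9.81 * 12.85^2 / (2 * pi)
L0 = 9.81 * 165.1225 / 6.28319
L0 = 1619.8517 / 6.28319
L0 = 257.8074 m

257.8074


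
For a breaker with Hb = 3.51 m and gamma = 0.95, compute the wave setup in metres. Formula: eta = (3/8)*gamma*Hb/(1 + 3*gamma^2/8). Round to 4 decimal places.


eta = (3/8) * gamma * Hb / (1 + 3*gamma^2/8)
Numerator = (3/8) * 0.95 * 3.51 = 1.250437
Denominator = 1 + 3*0.95^2/8 = 1 + 0.338438 = 1.338438
eta = 1.250437 / 1.338438
eta = 0.9343 m

0.9343


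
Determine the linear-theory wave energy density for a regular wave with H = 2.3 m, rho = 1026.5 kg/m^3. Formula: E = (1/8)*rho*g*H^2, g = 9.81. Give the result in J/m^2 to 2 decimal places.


E = (1/8) * rho * g * H^2
E = (1/8) * 1026.5 * 9.81 * 2.3^2
E = 0.125 * 1026.5 * 9.81 * 5.2900
E = 6658.76 J/m^2

6658.76


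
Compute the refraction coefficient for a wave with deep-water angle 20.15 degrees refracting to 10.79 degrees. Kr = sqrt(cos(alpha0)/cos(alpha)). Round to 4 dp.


Kr = sqrt(cos(alpha0) / cos(alpha))
cos(20.15) = 0.938794
cos(10.79) = 0.982320
Kr = sqrt(0.938794 / 0.982320)
Kr = sqrt(0.955691)
Kr = 0.9776

0.9776


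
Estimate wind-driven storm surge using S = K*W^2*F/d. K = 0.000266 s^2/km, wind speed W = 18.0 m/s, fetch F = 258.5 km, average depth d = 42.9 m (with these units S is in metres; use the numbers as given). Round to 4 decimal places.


S = K * W^2 * F / d
W^2 = 18.0^2 = 324.00
S = 0.000266 * 324.00 * 258.5 / 42.9
Numerator = 0.000266 * 324.00 * 258.5 = 22.278564
S = 22.278564 / 42.9 = 0.5193 m

0.5193


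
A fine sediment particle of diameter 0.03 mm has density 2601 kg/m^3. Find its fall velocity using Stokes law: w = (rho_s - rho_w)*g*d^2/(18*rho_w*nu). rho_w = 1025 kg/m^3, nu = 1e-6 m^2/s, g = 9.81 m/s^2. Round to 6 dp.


w = (rho_s - rho_w) * g * d^2 / (18 * rho_w * nu)
d = 0.03 mm = 0.000030 m
rho_s - rho_w = 2601 - 1025 = 1576
Numerator = 1576 * 9.81 * (0.000030)^2 = 0.000013914504
Denominator = 18 * 1025 * 1e-6 = 0.018450
w = 0.000754 m/s

0.000754
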